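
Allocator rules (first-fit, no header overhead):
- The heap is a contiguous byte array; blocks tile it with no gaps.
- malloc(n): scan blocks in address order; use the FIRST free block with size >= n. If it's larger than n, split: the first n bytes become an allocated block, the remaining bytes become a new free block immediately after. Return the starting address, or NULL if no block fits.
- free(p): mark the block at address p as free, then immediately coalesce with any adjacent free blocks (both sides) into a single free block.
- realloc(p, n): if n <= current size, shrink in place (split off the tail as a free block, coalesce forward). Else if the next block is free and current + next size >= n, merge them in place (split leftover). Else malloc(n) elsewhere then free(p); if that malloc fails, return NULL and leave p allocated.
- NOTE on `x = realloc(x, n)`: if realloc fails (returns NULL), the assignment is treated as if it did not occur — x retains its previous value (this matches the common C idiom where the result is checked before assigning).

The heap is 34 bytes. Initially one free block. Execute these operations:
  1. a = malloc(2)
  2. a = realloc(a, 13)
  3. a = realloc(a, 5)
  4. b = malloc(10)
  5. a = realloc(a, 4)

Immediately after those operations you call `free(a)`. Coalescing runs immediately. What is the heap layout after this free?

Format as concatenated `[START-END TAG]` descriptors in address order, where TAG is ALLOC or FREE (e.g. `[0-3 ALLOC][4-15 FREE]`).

Answer: [0-4 FREE][5-14 ALLOC][15-33 FREE]

Derivation:
Op 1: a = malloc(2) -> a = 0; heap: [0-1 ALLOC][2-33 FREE]
Op 2: a = realloc(a, 13) -> a = 0; heap: [0-12 ALLOC][13-33 FREE]
Op 3: a = realloc(a, 5) -> a = 0; heap: [0-4 ALLOC][5-33 FREE]
Op 4: b = malloc(10) -> b = 5; heap: [0-4 ALLOC][5-14 ALLOC][15-33 FREE]
Op 5: a = realloc(a, 4) -> a = 0; heap: [0-3 ALLOC][4-4 FREE][5-14 ALLOC][15-33 FREE]
free(a): a = 0 -> block [0-3 ALLOC]; mark free, coalesce with adjacent free neighbors -> [0-4 FREE][5-14 ALLOC][15-33 FREE]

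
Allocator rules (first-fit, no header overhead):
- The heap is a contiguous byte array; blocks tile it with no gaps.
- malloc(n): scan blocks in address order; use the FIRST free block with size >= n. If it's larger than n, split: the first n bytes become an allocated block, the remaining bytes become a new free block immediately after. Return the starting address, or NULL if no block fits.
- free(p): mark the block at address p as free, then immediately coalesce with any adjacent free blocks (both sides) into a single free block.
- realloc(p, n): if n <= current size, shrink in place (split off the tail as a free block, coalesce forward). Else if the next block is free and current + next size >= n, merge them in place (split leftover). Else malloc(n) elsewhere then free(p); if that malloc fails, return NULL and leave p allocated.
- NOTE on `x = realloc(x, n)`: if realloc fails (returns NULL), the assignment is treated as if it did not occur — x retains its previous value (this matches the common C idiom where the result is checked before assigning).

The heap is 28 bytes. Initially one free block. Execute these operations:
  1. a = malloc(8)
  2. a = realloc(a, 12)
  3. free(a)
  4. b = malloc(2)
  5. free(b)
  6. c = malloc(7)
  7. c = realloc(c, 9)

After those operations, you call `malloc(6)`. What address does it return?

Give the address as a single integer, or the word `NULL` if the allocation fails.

Op 1: a = malloc(8) -> a = 0; heap: [0-7 ALLOC][8-27 FREE]
Op 2: a = realloc(a, 12) -> a = 0; heap: [0-11 ALLOC][12-27 FREE]
Op 3: free(a) -> (freed a); heap: [0-27 FREE]
Op 4: b = malloc(2) -> b = 0; heap: [0-1 ALLOC][2-27 FREE]
Op 5: free(b) -> (freed b); heap: [0-27 FREE]
Op 6: c = malloc(7) -> c = 0; heap: [0-6 ALLOC][7-27 FREE]
Op 7: c = realloc(c, 9) -> c = 0; heap: [0-8 ALLOC][9-27 FREE]
malloc(6): first-fit scan over [0-8 ALLOC][9-27 FREE] -> 9

Answer: 9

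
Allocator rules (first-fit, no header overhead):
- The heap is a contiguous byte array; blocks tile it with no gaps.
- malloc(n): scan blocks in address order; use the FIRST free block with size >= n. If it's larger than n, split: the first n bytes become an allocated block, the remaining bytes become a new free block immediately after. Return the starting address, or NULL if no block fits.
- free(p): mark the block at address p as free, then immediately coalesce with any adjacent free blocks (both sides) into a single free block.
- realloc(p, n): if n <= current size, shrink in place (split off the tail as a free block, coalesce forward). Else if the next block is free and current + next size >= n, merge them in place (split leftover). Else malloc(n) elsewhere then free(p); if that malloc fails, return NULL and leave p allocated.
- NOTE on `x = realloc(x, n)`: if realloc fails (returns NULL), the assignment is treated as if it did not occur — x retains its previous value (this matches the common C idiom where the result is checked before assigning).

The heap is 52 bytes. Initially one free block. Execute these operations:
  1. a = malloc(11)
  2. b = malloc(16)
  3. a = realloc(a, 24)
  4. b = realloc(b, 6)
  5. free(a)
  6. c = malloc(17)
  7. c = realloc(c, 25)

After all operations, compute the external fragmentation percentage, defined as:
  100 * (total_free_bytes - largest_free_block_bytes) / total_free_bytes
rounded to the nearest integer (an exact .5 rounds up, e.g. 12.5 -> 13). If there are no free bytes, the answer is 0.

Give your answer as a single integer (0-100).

Answer: 48

Derivation:
Op 1: a = malloc(11) -> a = 0; heap: [0-10 ALLOC][11-51 FREE]
Op 2: b = malloc(16) -> b = 11; heap: [0-10 ALLOC][11-26 ALLOC][27-51 FREE]
Op 3: a = realloc(a, 24) -> a = 27; heap: [0-10 FREE][11-26 ALLOC][27-50 ALLOC][51-51 FREE]
Op 4: b = realloc(b, 6) -> b = 11; heap: [0-10 FREE][11-16 ALLOC][17-26 FREE][27-50 ALLOC][51-51 FREE]
Op 5: free(a) -> (freed a); heap: [0-10 FREE][11-16 ALLOC][17-51 FREE]
Op 6: c = malloc(17) -> c = 17; heap: [0-10 FREE][11-16 ALLOC][17-33 ALLOC][34-51 FREE]
Op 7: c = realloc(c, 25) -> c = 17; heap: [0-10 FREE][11-16 ALLOC][17-41 ALLOC][42-51 FREE]
Free blocks: [11 10] total_free=21 largest=11 -> 100*(21-11)/21 = 1000/21 ≈ 47.619 -> rounds to 48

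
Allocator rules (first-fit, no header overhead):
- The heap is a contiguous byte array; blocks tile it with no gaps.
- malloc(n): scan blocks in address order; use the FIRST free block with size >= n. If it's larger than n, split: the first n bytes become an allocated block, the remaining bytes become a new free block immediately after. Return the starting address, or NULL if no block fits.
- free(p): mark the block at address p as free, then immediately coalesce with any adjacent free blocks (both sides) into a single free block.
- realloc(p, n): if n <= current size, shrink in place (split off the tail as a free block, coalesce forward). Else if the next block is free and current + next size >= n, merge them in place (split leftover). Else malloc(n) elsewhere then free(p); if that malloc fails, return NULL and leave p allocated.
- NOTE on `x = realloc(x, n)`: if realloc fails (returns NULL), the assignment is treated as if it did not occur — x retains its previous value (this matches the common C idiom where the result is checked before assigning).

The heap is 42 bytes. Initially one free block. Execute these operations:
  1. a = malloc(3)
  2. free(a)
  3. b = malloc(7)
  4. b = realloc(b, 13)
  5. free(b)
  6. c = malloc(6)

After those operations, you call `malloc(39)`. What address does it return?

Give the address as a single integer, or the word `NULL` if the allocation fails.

Op 1: a = malloc(3) -> a = 0; heap: [0-2 ALLOC][3-41 FREE]
Op 2: free(a) -> (freed a); heap: [0-41 FREE]
Op 3: b = malloc(7) -> b = 0; heap: [0-6 ALLOC][7-41 FREE]
Op 4: b = realloc(b, 13) -> b = 0; heap: [0-12 ALLOC][13-41 FREE]
Op 5: free(b) -> (freed b); heap: [0-41 FREE]
Op 6: c = malloc(6) -> c = 0; heap: [0-5 ALLOC][6-41 FREE]
malloc(39): first-fit scan over [0-5 ALLOC][6-41 FREE] -> NULL

Answer: NULL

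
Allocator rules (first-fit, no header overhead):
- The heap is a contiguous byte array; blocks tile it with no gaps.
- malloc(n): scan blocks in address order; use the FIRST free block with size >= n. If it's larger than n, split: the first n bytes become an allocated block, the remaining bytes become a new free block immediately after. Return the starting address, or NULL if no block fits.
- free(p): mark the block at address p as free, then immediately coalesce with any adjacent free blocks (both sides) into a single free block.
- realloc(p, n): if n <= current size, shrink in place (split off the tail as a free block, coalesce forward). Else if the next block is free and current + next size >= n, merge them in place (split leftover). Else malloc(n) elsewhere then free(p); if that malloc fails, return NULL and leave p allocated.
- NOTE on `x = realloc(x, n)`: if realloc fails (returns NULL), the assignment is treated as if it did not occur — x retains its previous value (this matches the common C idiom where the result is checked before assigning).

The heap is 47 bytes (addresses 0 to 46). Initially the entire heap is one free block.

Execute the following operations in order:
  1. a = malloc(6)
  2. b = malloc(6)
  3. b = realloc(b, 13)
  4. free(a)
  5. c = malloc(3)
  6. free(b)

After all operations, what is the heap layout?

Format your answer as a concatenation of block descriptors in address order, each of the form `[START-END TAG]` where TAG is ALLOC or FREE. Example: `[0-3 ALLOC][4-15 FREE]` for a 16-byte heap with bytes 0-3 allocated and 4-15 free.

Answer: [0-2 ALLOC][3-46 FREE]

Derivation:
Op 1: a = malloc(6) -> a = 0; heap: [0-5 ALLOC][6-46 FREE]
Op 2: b = malloc(6) -> b = 6; heap: [0-5 ALLOC][6-11 ALLOC][12-46 FREE]
Op 3: b = realloc(b, 13) -> b = 6; heap: [0-5 ALLOC][6-18 ALLOC][19-46 FREE]
Op 4: free(a) -> (freed a); heap: [0-5 FREE][6-18 ALLOC][19-46 FREE]
Op 5: c = malloc(3) -> c = 0; heap: [0-2 ALLOC][3-5 FREE][6-18 ALLOC][19-46 FREE]
Op 6: free(b) -> (freed b); heap: [0-2 ALLOC][3-46 FREE]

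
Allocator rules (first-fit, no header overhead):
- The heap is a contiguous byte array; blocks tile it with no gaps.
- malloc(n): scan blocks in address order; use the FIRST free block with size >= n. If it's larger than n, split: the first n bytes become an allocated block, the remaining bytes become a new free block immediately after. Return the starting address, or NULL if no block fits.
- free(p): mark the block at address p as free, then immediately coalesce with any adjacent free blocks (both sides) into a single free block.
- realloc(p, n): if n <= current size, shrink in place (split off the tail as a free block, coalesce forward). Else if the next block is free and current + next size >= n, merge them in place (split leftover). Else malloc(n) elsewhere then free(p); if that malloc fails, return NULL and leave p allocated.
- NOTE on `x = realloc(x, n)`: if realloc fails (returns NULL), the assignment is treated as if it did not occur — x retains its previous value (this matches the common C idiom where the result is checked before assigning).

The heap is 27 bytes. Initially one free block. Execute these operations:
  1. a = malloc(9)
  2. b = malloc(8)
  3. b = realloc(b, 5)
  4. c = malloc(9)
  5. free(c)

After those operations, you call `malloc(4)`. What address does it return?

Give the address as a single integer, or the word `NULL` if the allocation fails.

Answer: 14

Derivation:
Op 1: a = malloc(9) -> a = 0; heap: [0-8 ALLOC][9-26 FREE]
Op 2: b = malloc(8) -> b = 9; heap: [0-8 ALLOC][9-16 ALLOC][17-26 FREE]
Op 3: b = realloc(b, 5) -> b = 9; heap: [0-8 ALLOC][9-13 ALLOC][14-26 FREE]
Op 4: c = malloc(9) -> c = 14; heap: [0-8 ALLOC][9-13 ALLOC][14-22 ALLOC][23-26 FREE]
Op 5: free(c) -> (freed c); heap: [0-8 ALLOC][9-13 ALLOC][14-26 FREE]
malloc(4): first-fit scan over [0-8 ALLOC][9-13 ALLOC][14-26 FREE] -> 14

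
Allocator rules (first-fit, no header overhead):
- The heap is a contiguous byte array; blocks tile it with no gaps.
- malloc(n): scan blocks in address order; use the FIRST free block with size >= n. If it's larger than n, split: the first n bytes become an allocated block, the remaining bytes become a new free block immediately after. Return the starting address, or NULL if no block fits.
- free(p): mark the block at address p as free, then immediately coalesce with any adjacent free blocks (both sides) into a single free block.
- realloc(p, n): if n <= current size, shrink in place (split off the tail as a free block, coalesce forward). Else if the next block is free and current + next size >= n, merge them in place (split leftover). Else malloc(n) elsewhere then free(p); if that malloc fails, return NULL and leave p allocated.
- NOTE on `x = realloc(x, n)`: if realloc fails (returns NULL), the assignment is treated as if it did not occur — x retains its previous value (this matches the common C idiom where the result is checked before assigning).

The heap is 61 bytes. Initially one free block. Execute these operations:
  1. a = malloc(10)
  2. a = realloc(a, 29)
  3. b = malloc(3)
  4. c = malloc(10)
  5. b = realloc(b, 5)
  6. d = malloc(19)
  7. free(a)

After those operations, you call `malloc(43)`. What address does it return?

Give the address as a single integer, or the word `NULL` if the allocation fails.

Op 1: a = malloc(10) -> a = 0; heap: [0-9 ALLOC][10-60 FREE]
Op 2: a = realloc(a, 29) -> a = 0; heap: [0-28 ALLOC][29-60 FREE]
Op 3: b = malloc(3) -> b = 29; heap: [0-28 ALLOC][29-31 ALLOC][32-60 FREE]
Op 4: c = malloc(10) -> c = 32; heap: [0-28 ALLOC][29-31 ALLOC][32-41 ALLOC][42-60 FREE]
Op 5: b = realloc(b, 5) -> b = 42; heap: [0-28 ALLOC][29-31 FREE][32-41 ALLOC][42-46 ALLOC][47-60 FREE]
Op 6: d = malloc(19) -> d = NULL; heap: [0-28 ALLOC][29-31 FREE][32-41 ALLOC][42-46 ALLOC][47-60 FREE]
Op 7: free(a) -> (freed a); heap: [0-31 FREE][32-41 ALLOC][42-46 ALLOC][47-60 FREE]
malloc(43): first-fit scan over [0-31 FREE][32-41 ALLOC][42-46 ALLOC][47-60 FREE] -> NULL

Answer: NULL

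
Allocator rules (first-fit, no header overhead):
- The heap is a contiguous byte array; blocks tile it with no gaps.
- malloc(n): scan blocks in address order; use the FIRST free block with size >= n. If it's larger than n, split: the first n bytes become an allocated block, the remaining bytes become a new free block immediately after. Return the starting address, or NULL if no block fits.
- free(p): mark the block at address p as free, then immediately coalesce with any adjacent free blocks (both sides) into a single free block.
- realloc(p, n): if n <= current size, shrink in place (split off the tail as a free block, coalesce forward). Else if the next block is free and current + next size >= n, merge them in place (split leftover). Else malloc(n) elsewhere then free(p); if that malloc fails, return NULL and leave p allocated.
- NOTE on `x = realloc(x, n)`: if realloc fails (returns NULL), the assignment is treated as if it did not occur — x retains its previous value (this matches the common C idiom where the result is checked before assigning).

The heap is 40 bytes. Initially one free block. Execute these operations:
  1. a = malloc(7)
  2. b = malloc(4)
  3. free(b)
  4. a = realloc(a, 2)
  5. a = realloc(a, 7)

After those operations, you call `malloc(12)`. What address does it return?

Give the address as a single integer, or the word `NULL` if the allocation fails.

Answer: 7

Derivation:
Op 1: a = malloc(7) -> a = 0; heap: [0-6 ALLOC][7-39 FREE]
Op 2: b = malloc(4) -> b = 7; heap: [0-6 ALLOC][7-10 ALLOC][11-39 FREE]
Op 3: free(b) -> (freed b); heap: [0-6 ALLOC][7-39 FREE]
Op 4: a = realloc(a, 2) -> a = 0; heap: [0-1 ALLOC][2-39 FREE]
Op 5: a = realloc(a, 7) -> a = 0; heap: [0-6 ALLOC][7-39 FREE]
malloc(12): first-fit scan over [0-6 ALLOC][7-39 FREE] -> 7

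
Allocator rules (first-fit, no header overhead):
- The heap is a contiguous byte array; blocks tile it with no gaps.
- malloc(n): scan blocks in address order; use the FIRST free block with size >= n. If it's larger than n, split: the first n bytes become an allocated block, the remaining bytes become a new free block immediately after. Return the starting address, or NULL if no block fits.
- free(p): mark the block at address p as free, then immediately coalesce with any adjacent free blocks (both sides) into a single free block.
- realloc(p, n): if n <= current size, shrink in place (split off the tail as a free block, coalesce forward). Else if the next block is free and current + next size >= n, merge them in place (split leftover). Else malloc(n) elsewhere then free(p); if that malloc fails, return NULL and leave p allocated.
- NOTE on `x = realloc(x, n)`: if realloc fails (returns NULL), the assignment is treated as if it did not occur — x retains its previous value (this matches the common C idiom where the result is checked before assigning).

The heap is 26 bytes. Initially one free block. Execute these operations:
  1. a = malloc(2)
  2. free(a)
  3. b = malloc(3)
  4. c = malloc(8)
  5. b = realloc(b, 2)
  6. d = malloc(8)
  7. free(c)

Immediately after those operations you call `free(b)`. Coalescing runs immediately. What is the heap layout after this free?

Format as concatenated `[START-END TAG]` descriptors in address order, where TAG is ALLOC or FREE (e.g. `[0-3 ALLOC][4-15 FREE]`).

Answer: [0-10 FREE][11-18 ALLOC][19-25 FREE]

Derivation:
Op 1: a = malloc(2) -> a = 0; heap: [0-1 ALLOC][2-25 FREE]
Op 2: free(a) -> (freed a); heap: [0-25 FREE]
Op 3: b = malloc(3) -> b = 0; heap: [0-2 ALLOC][3-25 FREE]
Op 4: c = malloc(8) -> c = 3; heap: [0-2 ALLOC][3-10 ALLOC][11-25 FREE]
Op 5: b = realloc(b, 2) -> b = 0; heap: [0-1 ALLOC][2-2 FREE][3-10 ALLOC][11-25 FREE]
Op 6: d = malloc(8) -> d = 11; heap: [0-1 ALLOC][2-2 FREE][3-10 ALLOC][11-18 ALLOC][19-25 FREE]
Op 7: free(c) -> (freed c); heap: [0-1 ALLOC][2-10 FREE][11-18 ALLOC][19-25 FREE]
free(b): b = 0 -> block [0-1 ALLOC]; mark free, coalesce with adjacent free neighbors -> [0-10 FREE][11-18 ALLOC][19-25 FREE]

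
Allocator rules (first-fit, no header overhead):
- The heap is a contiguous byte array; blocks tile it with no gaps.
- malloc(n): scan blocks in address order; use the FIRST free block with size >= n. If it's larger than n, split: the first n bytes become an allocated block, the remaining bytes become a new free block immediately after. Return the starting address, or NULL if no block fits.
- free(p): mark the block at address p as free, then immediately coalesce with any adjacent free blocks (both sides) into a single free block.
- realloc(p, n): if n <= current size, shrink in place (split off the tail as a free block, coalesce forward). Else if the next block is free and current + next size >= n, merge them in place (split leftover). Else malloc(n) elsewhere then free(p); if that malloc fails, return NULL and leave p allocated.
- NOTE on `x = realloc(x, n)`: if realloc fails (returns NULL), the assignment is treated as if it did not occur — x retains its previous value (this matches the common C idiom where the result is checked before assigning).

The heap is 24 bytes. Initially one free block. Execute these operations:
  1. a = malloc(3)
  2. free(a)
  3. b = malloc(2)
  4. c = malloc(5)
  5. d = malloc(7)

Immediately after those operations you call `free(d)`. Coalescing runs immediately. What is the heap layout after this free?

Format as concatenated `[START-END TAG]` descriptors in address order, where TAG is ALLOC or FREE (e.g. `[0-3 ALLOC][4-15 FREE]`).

Answer: [0-1 ALLOC][2-6 ALLOC][7-23 FREE]

Derivation:
Op 1: a = malloc(3) -> a = 0; heap: [0-2 ALLOC][3-23 FREE]
Op 2: free(a) -> (freed a); heap: [0-23 FREE]
Op 3: b = malloc(2) -> b = 0; heap: [0-1 ALLOC][2-23 FREE]
Op 4: c = malloc(5) -> c = 2; heap: [0-1 ALLOC][2-6 ALLOC][7-23 FREE]
Op 5: d = malloc(7) -> d = 7; heap: [0-1 ALLOC][2-6 ALLOC][7-13 ALLOC][14-23 FREE]
free(d): d = 7 -> block [7-13 ALLOC]; mark free, coalesce with adjacent free neighbors -> [0-1 ALLOC][2-6 ALLOC][7-23 FREE]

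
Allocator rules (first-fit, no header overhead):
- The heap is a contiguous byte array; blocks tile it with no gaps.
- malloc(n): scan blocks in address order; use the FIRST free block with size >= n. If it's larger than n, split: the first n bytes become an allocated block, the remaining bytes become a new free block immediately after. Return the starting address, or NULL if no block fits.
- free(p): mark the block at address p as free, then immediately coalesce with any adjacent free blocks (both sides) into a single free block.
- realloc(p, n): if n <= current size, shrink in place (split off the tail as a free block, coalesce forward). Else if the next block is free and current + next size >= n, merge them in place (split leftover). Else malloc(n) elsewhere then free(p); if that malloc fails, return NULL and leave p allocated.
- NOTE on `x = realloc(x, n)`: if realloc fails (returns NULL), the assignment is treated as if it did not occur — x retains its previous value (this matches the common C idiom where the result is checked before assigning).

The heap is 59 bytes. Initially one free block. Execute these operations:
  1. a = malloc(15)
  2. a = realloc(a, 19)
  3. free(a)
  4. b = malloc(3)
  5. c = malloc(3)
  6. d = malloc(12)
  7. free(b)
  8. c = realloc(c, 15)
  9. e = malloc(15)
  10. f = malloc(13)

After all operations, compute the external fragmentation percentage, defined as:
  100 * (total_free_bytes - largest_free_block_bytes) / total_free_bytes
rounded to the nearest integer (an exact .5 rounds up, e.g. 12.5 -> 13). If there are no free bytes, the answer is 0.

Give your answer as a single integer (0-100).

Op 1: a = malloc(15) -> a = 0; heap: [0-14 ALLOC][15-58 FREE]
Op 2: a = realloc(a, 19) -> a = 0; heap: [0-18 ALLOC][19-58 FREE]
Op 3: free(a) -> (freed a); heap: [0-58 FREE]
Op 4: b = malloc(3) -> b = 0; heap: [0-2 ALLOC][3-58 FREE]
Op 5: c = malloc(3) -> c = 3; heap: [0-2 ALLOC][3-5 ALLOC][6-58 FREE]
Op 6: d = malloc(12) -> d = 6; heap: [0-2 ALLOC][3-5 ALLOC][6-17 ALLOC][18-58 FREE]
Op 7: free(b) -> (freed b); heap: [0-2 FREE][3-5 ALLOC][6-17 ALLOC][18-58 FREE]
Op 8: c = realloc(c, 15) -> c = 18; heap: [0-5 FREE][6-17 ALLOC][18-32 ALLOC][33-58 FREE]
Op 9: e = malloc(15) -> e = 33; heap: [0-5 FREE][6-17 ALLOC][18-32 ALLOC][33-47 ALLOC][48-58 FREE]
Op 10: f = malloc(13) -> f = NULL; heap: [0-5 FREE][6-17 ALLOC][18-32 ALLOC][33-47 ALLOC][48-58 FREE]
Free blocks: [6 11] total_free=17 largest=11 -> 100*(17-11)/17 = 600/17 ≈ 35.294 -> rounds to 35

Answer: 35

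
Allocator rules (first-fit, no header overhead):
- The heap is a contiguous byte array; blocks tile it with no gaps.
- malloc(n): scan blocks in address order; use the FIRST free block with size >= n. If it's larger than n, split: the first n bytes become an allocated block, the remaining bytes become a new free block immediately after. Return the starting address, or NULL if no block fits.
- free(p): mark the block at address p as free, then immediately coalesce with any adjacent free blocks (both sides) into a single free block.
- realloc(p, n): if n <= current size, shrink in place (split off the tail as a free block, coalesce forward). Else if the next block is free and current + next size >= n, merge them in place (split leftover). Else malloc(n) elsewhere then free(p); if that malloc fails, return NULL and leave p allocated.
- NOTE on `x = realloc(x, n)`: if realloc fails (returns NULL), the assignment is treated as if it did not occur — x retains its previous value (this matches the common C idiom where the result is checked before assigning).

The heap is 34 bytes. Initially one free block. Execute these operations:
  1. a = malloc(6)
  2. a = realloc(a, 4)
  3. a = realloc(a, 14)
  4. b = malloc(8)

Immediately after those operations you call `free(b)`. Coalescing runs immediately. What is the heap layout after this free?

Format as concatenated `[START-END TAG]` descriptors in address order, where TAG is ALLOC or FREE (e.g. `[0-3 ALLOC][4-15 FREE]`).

Answer: [0-13 ALLOC][14-33 FREE]

Derivation:
Op 1: a = malloc(6) -> a = 0; heap: [0-5 ALLOC][6-33 FREE]
Op 2: a = realloc(a, 4) -> a = 0; heap: [0-3 ALLOC][4-33 FREE]
Op 3: a = realloc(a, 14) -> a = 0; heap: [0-13 ALLOC][14-33 FREE]
Op 4: b = malloc(8) -> b = 14; heap: [0-13 ALLOC][14-21 ALLOC][22-33 FREE]
free(b): b = 14 -> block [14-21 ALLOC]; mark free, coalesce with adjacent free neighbors -> [0-13 ALLOC][14-33 FREE]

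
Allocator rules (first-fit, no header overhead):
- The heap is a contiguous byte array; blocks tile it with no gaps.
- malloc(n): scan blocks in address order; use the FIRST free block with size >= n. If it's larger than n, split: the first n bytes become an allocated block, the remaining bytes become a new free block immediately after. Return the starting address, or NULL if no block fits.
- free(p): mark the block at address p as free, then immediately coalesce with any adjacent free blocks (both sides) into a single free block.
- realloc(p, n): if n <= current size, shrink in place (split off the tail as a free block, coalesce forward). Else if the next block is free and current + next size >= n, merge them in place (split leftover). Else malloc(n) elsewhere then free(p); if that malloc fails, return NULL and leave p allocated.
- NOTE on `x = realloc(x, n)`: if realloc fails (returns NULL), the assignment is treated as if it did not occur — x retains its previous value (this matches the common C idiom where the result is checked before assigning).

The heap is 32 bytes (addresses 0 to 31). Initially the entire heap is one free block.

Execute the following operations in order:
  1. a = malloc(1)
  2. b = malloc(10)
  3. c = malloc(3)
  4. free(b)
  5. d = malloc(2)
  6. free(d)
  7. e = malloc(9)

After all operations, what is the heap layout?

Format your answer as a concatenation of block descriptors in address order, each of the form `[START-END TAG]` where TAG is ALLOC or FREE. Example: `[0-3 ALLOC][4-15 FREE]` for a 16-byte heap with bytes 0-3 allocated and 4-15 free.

Answer: [0-0 ALLOC][1-9 ALLOC][10-10 FREE][11-13 ALLOC][14-31 FREE]

Derivation:
Op 1: a = malloc(1) -> a = 0; heap: [0-0 ALLOC][1-31 FREE]
Op 2: b = malloc(10) -> b = 1; heap: [0-0 ALLOC][1-10 ALLOC][11-31 FREE]
Op 3: c = malloc(3) -> c = 11; heap: [0-0 ALLOC][1-10 ALLOC][11-13 ALLOC][14-31 FREE]
Op 4: free(b) -> (freed b); heap: [0-0 ALLOC][1-10 FREE][11-13 ALLOC][14-31 FREE]
Op 5: d = malloc(2) -> d = 1; heap: [0-0 ALLOC][1-2 ALLOC][3-10 FREE][11-13 ALLOC][14-31 FREE]
Op 6: free(d) -> (freed d); heap: [0-0 ALLOC][1-10 FREE][11-13 ALLOC][14-31 FREE]
Op 7: e = malloc(9) -> e = 1; heap: [0-0 ALLOC][1-9 ALLOC][10-10 FREE][11-13 ALLOC][14-31 FREE]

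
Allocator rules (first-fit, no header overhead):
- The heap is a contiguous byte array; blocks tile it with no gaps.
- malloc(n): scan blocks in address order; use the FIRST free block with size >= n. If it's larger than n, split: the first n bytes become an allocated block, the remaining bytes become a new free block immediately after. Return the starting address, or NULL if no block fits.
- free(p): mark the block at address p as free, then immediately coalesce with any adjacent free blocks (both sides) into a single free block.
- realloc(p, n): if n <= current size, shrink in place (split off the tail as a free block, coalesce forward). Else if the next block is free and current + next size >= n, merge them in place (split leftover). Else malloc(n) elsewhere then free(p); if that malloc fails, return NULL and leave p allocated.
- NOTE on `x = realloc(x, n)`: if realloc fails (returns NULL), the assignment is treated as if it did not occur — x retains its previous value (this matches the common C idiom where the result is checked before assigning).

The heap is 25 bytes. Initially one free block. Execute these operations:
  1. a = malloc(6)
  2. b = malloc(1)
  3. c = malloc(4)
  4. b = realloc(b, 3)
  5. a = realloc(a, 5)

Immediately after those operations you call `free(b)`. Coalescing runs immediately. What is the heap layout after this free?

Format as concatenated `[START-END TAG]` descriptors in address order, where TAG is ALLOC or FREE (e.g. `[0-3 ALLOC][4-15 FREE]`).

Answer: [0-4 ALLOC][5-6 FREE][7-10 ALLOC][11-24 FREE]

Derivation:
Op 1: a = malloc(6) -> a = 0; heap: [0-5 ALLOC][6-24 FREE]
Op 2: b = malloc(1) -> b = 6; heap: [0-5 ALLOC][6-6 ALLOC][7-24 FREE]
Op 3: c = malloc(4) -> c = 7; heap: [0-5 ALLOC][6-6 ALLOC][7-10 ALLOC][11-24 FREE]
Op 4: b = realloc(b, 3) -> b = 11; heap: [0-5 ALLOC][6-6 FREE][7-10 ALLOC][11-13 ALLOC][14-24 FREE]
Op 5: a = realloc(a, 5) -> a = 0; heap: [0-4 ALLOC][5-6 FREE][7-10 ALLOC][11-13 ALLOC][14-24 FREE]
free(b): b = 11 -> block [11-13 ALLOC]; mark free, coalesce with adjacent free neighbors -> [0-4 ALLOC][5-6 FREE][7-10 ALLOC][11-24 FREE]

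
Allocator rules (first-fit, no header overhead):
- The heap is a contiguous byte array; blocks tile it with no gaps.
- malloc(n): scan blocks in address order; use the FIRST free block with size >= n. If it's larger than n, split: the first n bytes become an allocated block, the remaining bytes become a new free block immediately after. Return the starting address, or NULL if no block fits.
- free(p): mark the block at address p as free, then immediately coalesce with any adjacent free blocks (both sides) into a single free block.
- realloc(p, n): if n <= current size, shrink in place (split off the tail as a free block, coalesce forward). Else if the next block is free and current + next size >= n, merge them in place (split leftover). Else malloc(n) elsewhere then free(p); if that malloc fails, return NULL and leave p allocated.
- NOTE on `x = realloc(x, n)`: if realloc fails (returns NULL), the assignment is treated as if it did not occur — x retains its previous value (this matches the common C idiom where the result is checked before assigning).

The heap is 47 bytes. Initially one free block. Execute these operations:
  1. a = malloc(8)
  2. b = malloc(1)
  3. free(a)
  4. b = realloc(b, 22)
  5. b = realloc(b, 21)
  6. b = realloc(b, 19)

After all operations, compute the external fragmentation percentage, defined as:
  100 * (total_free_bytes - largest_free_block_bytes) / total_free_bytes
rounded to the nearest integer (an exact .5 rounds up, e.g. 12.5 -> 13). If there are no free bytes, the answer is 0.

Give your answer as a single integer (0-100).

Op 1: a = malloc(8) -> a = 0; heap: [0-7 ALLOC][8-46 FREE]
Op 2: b = malloc(1) -> b = 8; heap: [0-7 ALLOC][8-8 ALLOC][9-46 FREE]
Op 3: free(a) -> (freed a); heap: [0-7 FREE][8-8 ALLOC][9-46 FREE]
Op 4: b = realloc(b, 22) -> b = 8; heap: [0-7 FREE][8-29 ALLOC][30-46 FREE]
Op 5: b = realloc(b, 21) -> b = 8; heap: [0-7 FREE][8-28 ALLOC][29-46 FREE]
Op 6: b = realloc(b, 19) -> b = 8; heap: [0-7 FREE][8-26 ALLOC][27-46 FREE]
Free blocks: [8 20] total_free=28 largest=20 -> 100*(28-20)/28 = 800/28 ≈ 28.571 -> rounds to 29

Answer: 29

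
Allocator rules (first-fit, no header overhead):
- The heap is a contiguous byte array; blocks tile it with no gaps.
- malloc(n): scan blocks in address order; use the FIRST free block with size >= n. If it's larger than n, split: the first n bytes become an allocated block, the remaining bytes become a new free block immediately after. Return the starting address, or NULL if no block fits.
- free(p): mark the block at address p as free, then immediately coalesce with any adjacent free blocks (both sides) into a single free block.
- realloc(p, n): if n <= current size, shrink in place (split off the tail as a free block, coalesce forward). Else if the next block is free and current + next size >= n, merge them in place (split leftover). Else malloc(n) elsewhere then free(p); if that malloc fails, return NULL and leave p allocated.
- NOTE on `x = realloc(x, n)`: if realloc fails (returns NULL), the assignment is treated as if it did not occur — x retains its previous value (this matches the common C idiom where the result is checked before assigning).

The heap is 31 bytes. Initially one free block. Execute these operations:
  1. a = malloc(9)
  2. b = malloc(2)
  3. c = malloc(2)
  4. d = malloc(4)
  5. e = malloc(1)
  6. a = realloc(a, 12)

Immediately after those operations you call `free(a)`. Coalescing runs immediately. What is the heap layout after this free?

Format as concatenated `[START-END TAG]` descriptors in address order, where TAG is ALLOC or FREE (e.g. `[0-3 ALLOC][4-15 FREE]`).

Answer: [0-8 FREE][9-10 ALLOC][11-12 ALLOC][13-16 ALLOC][17-17 ALLOC][18-30 FREE]

Derivation:
Op 1: a = malloc(9) -> a = 0; heap: [0-8 ALLOC][9-30 FREE]
Op 2: b = malloc(2) -> b = 9; heap: [0-8 ALLOC][9-10 ALLOC][11-30 FREE]
Op 3: c = malloc(2) -> c = 11; heap: [0-8 ALLOC][9-10 ALLOC][11-12 ALLOC][13-30 FREE]
Op 4: d = malloc(4) -> d = 13; heap: [0-8 ALLOC][9-10 ALLOC][11-12 ALLOC][13-16 ALLOC][17-30 FREE]
Op 5: e = malloc(1) -> e = 17; heap: [0-8 ALLOC][9-10 ALLOC][11-12 ALLOC][13-16 ALLOC][17-17 ALLOC][18-30 FREE]
Op 6: a = realloc(a, 12) -> a = 18; heap: [0-8 FREE][9-10 ALLOC][11-12 ALLOC][13-16 ALLOC][17-17 ALLOC][18-29 ALLOC][30-30 FREE]
free(a): a = 18 -> block [18-29 ALLOC]; mark free, coalesce with adjacent free neighbors -> [0-8 FREE][9-10 ALLOC][11-12 ALLOC][13-16 ALLOC][17-17 ALLOC][18-30 FREE]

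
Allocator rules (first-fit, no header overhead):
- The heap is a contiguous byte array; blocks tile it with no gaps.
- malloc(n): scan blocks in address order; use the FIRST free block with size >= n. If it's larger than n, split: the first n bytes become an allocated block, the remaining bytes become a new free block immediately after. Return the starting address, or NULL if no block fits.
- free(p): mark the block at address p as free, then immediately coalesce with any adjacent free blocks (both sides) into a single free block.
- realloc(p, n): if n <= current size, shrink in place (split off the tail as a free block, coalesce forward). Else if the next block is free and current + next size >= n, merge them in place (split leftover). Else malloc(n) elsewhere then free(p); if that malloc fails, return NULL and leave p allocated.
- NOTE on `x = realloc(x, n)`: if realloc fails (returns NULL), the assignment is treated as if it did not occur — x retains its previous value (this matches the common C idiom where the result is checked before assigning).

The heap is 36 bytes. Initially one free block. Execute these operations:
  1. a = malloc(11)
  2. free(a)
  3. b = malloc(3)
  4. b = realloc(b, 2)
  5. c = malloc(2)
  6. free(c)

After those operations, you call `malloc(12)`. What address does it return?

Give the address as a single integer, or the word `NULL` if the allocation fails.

Answer: 2

Derivation:
Op 1: a = malloc(11) -> a = 0; heap: [0-10 ALLOC][11-35 FREE]
Op 2: free(a) -> (freed a); heap: [0-35 FREE]
Op 3: b = malloc(3) -> b = 0; heap: [0-2 ALLOC][3-35 FREE]
Op 4: b = realloc(b, 2) -> b = 0; heap: [0-1 ALLOC][2-35 FREE]
Op 5: c = malloc(2) -> c = 2; heap: [0-1 ALLOC][2-3 ALLOC][4-35 FREE]
Op 6: free(c) -> (freed c); heap: [0-1 ALLOC][2-35 FREE]
malloc(12): first-fit scan over [0-1 ALLOC][2-35 FREE] -> 2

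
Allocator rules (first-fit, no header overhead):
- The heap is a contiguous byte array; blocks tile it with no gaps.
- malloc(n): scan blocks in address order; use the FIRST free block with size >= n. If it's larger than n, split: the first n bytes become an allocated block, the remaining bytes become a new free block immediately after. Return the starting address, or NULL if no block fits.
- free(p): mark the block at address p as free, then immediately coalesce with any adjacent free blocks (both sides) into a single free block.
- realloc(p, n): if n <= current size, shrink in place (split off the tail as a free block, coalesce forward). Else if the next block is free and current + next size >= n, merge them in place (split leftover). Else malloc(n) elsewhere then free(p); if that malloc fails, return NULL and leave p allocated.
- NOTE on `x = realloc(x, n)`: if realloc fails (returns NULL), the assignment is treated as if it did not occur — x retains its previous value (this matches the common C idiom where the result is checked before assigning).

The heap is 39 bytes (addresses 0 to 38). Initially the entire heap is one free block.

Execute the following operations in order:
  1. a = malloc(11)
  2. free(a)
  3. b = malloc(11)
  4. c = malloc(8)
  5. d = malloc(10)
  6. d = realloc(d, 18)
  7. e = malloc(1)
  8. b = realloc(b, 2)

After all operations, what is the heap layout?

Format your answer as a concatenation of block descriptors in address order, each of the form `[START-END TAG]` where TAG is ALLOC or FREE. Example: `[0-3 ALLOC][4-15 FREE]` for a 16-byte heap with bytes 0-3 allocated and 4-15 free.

Answer: [0-1 ALLOC][2-10 FREE][11-18 ALLOC][19-36 ALLOC][37-37 ALLOC][38-38 FREE]

Derivation:
Op 1: a = malloc(11) -> a = 0; heap: [0-10 ALLOC][11-38 FREE]
Op 2: free(a) -> (freed a); heap: [0-38 FREE]
Op 3: b = malloc(11) -> b = 0; heap: [0-10 ALLOC][11-38 FREE]
Op 4: c = malloc(8) -> c = 11; heap: [0-10 ALLOC][11-18 ALLOC][19-38 FREE]
Op 5: d = malloc(10) -> d = 19; heap: [0-10 ALLOC][11-18 ALLOC][19-28 ALLOC][29-38 FREE]
Op 6: d = realloc(d, 18) -> d = 19; heap: [0-10 ALLOC][11-18 ALLOC][19-36 ALLOC][37-38 FREE]
Op 7: e = malloc(1) -> e = 37; heap: [0-10 ALLOC][11-18 ALLOC][19-36 ALLOC][37-37 ALLOC][38-38 FREE]
Op 8: b = realloc(b, 2) -> b = 0; heap: [0-1 ALLOC][2-10 FREE][11-18 ALLOC][19-36 ALLOC][37-37 ALLOC][38-38 FREE]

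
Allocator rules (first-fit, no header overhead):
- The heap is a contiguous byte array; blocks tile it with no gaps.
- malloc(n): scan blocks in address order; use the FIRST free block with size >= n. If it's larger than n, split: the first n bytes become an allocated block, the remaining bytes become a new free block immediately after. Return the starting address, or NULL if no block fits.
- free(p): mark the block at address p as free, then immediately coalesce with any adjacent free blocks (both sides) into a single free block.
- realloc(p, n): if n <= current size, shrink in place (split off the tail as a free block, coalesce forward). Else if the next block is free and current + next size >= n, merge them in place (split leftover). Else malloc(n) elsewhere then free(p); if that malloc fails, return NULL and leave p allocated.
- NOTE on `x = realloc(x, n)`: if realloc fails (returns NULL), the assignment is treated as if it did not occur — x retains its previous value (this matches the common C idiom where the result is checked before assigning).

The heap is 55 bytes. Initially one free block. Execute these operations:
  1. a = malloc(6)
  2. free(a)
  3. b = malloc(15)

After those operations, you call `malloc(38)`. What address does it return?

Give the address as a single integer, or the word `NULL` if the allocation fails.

Answer: 15

Derivation:
Op 1: a = malloc(6) -> a = 0; heap: [0-5 ALLOC][6-54 FREE]
Op 2: free(a) -> (freed a); heap: [0-54 FREE]
Op 3: b = malloc(15) -> b = 0; heap: [0-14 ALLOC][15-54 FREE]
malloc(38): first-fit scan over [0-14 ALLOC][15-54 FREE] -> 15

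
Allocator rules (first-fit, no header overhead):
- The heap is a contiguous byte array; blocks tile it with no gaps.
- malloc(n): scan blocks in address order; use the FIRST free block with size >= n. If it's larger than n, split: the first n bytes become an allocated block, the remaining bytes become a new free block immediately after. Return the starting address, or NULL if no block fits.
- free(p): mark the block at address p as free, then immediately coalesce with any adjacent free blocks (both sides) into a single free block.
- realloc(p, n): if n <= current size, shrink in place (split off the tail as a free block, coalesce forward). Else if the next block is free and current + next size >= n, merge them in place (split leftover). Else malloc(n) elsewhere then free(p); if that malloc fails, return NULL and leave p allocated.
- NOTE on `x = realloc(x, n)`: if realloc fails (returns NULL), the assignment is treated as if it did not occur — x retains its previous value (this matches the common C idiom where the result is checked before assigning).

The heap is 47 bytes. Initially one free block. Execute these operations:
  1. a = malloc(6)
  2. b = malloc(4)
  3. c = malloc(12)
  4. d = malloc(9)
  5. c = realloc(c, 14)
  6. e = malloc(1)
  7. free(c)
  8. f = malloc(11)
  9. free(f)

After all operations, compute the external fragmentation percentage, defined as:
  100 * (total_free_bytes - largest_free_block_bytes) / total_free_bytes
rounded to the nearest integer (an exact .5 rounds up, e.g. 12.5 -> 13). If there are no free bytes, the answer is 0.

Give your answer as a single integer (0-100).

Op 1: a = malloc(6) -> a = 0; heap: [0-5 ALLOC][6-46 FREE]
Op 2: b = malloc(4) -> b = 6; heap: [0-5 ALLOC][6-9 ALLOC][10-46 FREE]
Op 3: c = malloc(12) -> c = 10; heap: [0-5 ALLOC][6-9 ALLOC][10-21 ALLOC][22-46 FREE]
Op 4: d = malloc(9) -> d = 22; heap: [0-5 ALLOC][6-9 ALLOC][10-21 ALLOC][22-30 ALLOC][31-46 FREE]
Op 5: c = realloc(c, 14) -> c = 31; heap: [0-5 ALLOC][6-9 ALLOC][10-21 FREE][22-30 ALLOC][31-44 ALLOC][45-46 FREE]
Op 6: e = malloc(1) -> e = 10; heap: [0-5 ALLOC][6-9 ALLOC][10-10 ALLOC][11-21 FREE][22-30 ALLOC][31-44 ALLOC][45-46 FREE]
Op 7: free(c) -> (freed c); heap: [0-5 ALLOC][6-9 ALLOC][10-10 ALLOC][11-21 FREE][22-30 ALLOC][31-46 FREE]
Op 8: f = malloc(11) -> f = 11; heap: [0-5 ALLOC][6-9 ALLOC][10-10 ALLOC][11-21 ALLOC][22-30 ALLOC][31-46 FREE]
Op 9: free(f) -> (freed f); heap: [0-5 ALLOC][6-9 ALLOC][10-10 ALLOC][11-21 FREE][22-30 ALLOC][31-46 FREE]
Free blocks: [11 16] total_free=27 largest=16 -> 100*(27-16)/27 = 1100/27 ≈ 40.741 -> rounds to 41

Answer: 41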